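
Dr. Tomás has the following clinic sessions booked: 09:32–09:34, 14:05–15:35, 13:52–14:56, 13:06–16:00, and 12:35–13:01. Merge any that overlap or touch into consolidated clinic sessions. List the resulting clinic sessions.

Sort by start: 09:32–09:34, 12:35–13:01, 13:06–16:00, 13:52–14:56, 14:05–15:35.
12:35–13:01 is disjoint → start new block.
13:06–16:00 is disjoint → start new block.
13:52–14:56 overlaps/touches 13:06–16:00 → extend to 13:06–16:00.
14:05–15:35 overlaps/touches 13:06–16:00 → extend to 13:06–16:00.

09:32–09:34, 12:35–13:01, 13:06–16:00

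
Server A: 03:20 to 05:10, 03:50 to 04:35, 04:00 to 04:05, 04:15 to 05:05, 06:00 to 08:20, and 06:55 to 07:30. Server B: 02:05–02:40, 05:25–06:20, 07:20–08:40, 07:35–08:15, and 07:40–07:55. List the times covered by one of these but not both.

A, merged: 03:20–05:10, 06:00–08:20.
B, merged: 02:05–02:40, 05:25–06:20, 07:20–08:40.
Only in the first: 03:20–05:10, 06:20–07:20.
Only in the second: 02:05–02:40, 05:25–06:00, 08:20–08:40.
Together these are the periods covered by exactly one.

02:05–02:40, 03:20–05:10, 05:25–06:00, 06:20–07:20, 08:20–08:40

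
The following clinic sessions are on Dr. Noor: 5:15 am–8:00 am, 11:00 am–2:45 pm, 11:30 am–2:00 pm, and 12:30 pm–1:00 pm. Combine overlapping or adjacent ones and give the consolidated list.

5:15 am–8:00 am, 11:00 am–2:45 pm

11:00 am–2:45 pm is disjoint → start new block.
11:30 am–2:00 pm overlaps/touches 11:00 am–2:45 pm → extend to 11:00 am–2:45 pm.
12:30 pm–1:00 pm overlaps/touches 11:00 am–2:45 pm → extend to 11:00 am–2:45 pm.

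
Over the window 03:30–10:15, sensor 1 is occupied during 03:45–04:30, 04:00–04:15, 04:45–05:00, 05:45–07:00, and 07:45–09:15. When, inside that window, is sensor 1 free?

Covered (merged): 03:45–04:30, 04:45–05:00, 05:45–07:00, 07:45–09:15.
Complement within 03:30–10:15: 03:30–03:45, 04:30–04:45, 05:00–05:45, 07:00–07:45, 09:15–10:15.

03:30–03:45, 04:30–04:45, 05:00–05:45, 07:00–07:45, 09:15–10:15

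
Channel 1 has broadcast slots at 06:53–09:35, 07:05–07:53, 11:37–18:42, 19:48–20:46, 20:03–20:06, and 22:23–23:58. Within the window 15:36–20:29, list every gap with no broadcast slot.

Covered (merged): 06:53–09:35, 11:37–18:42, 19:48–20:46, 22:23–23:58.
Complement within 15:36–20:29: 18:42–19:48.

18:42–19:48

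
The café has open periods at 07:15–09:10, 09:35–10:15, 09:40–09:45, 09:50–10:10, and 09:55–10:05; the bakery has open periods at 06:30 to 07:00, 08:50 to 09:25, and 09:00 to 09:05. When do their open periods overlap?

08:50–09:10

Merge the first list: 07:15–09:10, 09:35–10:15.
Merge the second list: 06:30–07:00, 08:50–09:25.
07:15–09:10 meets the second set on 08:50–09:10.
09:35–10:15: no overlap with the second set.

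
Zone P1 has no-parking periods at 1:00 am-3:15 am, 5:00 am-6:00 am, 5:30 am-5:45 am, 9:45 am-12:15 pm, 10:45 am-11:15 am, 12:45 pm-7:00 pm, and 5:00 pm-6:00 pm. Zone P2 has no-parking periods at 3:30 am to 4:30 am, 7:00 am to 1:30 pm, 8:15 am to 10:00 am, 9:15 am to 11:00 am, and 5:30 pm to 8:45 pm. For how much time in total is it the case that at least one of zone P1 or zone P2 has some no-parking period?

18 h

Merge the first list: 1:00 am-3:15 am, 5:00 am-6:00 am, 9:45 am-12:15 pm, 12:45 pm-7:00 pm.
Merge the second list: 3:30 am-4:30 am, 7:00 am-1:30 pm, 5:30 pm-8:45 pm.
A ∪ B = 1:00 am-3:15 am, 3:30 am-4:30 am, 5:00 am-6:00 am, 7:00 am-8:45 pm.
Total: 2 h 15 min + 1 h + 1 h + 13 h 45 min = 18 h.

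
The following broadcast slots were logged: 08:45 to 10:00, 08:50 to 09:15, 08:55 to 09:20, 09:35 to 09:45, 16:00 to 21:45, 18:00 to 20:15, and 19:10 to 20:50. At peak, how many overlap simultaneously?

3

Sweep endpoints in order; track running count of active intervals.
Peak of 3 reached at 08:55.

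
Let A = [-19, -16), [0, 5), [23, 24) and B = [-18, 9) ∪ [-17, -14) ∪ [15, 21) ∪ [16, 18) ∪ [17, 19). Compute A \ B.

[-19, -18) ∪ [23, 24)

Merge the second list: [-18, 9), [15, 21).
[-19, -16) minus B → [-19, -18).
[0, 5): fully covered by B → removed.
[23, 24): no B overlap → unchanged.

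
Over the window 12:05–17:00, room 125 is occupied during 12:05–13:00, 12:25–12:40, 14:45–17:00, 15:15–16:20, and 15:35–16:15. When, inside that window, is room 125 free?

Covered (merged): 12:05-13:00, 14:45-17:00.
Uncovered inside 12:05-17:00: 13:00-14:45.

13:00-14:45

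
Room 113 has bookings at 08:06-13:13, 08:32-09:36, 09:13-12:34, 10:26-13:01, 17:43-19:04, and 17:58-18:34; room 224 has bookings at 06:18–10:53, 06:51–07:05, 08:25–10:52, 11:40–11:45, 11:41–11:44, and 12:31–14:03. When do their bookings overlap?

08:06–10:53, 11:40–11:45, 12:31–13:13

First set merges to 08:06–13:13, 17:43–19:04.
Second set merges to 06:18–10:53, 11:40–11:45, 12:31–14:03.
08:06–13:13 overlaps B on 08:06–10:53, 11:40–11:45, 12:31–13:13.
17:43–19:04 falls entirely outside B.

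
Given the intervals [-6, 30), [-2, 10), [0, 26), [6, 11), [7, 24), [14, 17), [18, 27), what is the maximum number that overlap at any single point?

5

Sweep endpoints in order; track running count of active intervals.
Peak of 5 reached at 7.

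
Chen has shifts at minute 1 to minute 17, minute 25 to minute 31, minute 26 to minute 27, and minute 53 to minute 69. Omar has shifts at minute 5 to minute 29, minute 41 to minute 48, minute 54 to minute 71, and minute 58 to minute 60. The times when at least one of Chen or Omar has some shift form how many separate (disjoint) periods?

3

Merge the first list: minute 1 to minute 17, minute 25 to minute 31, minute 53 to minute 69.
Merge the second list: minute 5 to minute 29, minute 41 to minute 48, minute 54 to minute 71.
A ∪ B = minute 1 to minute 31, minute 41 to minute 48, minute 53 to minute 71.
That is 3 disjoint pieces.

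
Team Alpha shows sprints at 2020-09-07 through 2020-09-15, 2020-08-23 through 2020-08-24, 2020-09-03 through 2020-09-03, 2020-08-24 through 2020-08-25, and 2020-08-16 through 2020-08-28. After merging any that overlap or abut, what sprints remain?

Sort by start: 2020-08-16 through 2020-08-28, 2020-08-23 through 2020-08-24, 2020-08-24 through 2020-08-25, 2020-09-03 through 2020-09-03, 2020-09-07 through 2020-09-15.
2020-08-23 through 2020-08-24 overlaps/touches 2020-08-16 through 2020-08-28 → extend to 2020-08-16 through 2020-08-28.
2020-08-24 through 2020-08-25 overlaps/touches 2020-08-16 through 2020-08-28 → extend to 2020-08-16 through 2020-08-28.
2020-09-03 through 2020-09-03 is disjoint → start new block.
2020-09-07 through 2020-09-15 is disjoint → start new block.

2020-08-16 through 2020-08-28, 2020-09-03 through 2020-09-03, 2020-09-07 through 2020-09-15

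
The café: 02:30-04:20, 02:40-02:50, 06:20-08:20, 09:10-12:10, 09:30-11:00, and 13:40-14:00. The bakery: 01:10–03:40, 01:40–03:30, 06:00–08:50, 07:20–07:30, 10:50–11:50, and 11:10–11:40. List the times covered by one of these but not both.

01:10–02:30, 03:40–04:20, 06:00–06:20, 08:20–08:50, 09:10–10:50, 11:50–12:10, 13:40–14:00

First set merges to 02:30–04:20, 06:20–08:20, 09:10–12:10, 13:40–14:00.
Second set merges to 01:10–03:40, 06:00–08:50, 10:50–11:50.
Only in the first: 03:40–04:20, 09:10–10:50, 11:50–12:10, 13:40–14:00.
Only in the second: 01:10–02:30, 06:00–06:20, 08:20–08:50.
Together these are the periods covered by exactly one.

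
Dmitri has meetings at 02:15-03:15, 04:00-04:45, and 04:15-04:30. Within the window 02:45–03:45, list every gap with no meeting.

The merged coverage is 02:15–03:15, 04:00–04:45.
Uncovered inside 02:45–03:45: 03:15–03:45.

03:15–03:45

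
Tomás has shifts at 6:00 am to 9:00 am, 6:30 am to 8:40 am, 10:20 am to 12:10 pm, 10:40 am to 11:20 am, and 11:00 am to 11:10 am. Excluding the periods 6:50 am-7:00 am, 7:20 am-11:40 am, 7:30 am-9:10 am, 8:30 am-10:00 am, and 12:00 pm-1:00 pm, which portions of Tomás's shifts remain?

6:00 am–6:50 am, 7:00 am–7:20 am, 11:40 am–12:00 pm

A, merged: 6:00 am–9:00 am, 10:20 am–12:10 pm.
B, merged: 6:50 am–7:00 am, 7:20 am–11:40 am, 12:00 pm–1:00 pm.
6:00 am–9:00 am with B removed leaves 6:00 am–6:50 am, 7:00 am–7:20 am.
10:20 am–12:10 pm with B removed leaves 11:40 am–12:00 pm.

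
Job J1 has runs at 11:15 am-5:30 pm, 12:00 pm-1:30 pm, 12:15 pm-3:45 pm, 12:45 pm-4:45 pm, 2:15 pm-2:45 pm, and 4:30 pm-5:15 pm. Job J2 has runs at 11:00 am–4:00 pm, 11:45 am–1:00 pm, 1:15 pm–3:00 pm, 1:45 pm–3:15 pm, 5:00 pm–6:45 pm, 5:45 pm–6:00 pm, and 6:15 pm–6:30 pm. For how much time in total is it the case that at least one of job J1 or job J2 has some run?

First set merges to 11:15 am-5:30 pm.
Second set merges to 11:00 am-4:00 pm, 5:00 pm-6:45 pm.
A ∪ B = 11:00 am-6:45 pm.
Total: 7 h 45 min.

7 h 45 min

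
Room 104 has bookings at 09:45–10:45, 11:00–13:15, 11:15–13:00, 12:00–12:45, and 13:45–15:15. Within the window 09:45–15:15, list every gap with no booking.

After merging, the occupied span is 09:45–10:45, 11:00–13:15, 13:45–15:15.
Uncovered inside 09:45–15:15: 10:45–11:00, 13:15–13:45.

10:45–11:00, 13:15–13:45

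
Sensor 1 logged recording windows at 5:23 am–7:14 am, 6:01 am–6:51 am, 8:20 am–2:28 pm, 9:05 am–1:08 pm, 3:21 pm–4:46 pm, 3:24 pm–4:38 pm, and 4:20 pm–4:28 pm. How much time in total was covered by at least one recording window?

Merged: 5:23 am–7:14 am, 8:20 am–2:28 pm, 3:21 pm–4:46 pm.
Lengths: 1 h 51 min + 6 h 8 min + 1 h 25 min = 9 h 24 min.

9 h 24 min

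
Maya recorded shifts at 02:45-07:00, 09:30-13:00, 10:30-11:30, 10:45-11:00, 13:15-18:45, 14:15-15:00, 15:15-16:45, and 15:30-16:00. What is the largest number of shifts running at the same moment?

At 10:45, 3 of the intervals are simultaneously active.
No point has more.

3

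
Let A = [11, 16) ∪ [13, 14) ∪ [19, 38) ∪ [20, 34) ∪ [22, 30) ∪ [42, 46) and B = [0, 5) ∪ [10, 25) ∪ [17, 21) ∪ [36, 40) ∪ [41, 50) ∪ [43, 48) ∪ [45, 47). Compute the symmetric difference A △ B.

[0, 5) ∪ [10, 11) ∪ [16, 19) ∪ [25, 36) ∪ [38, 40) ∪ [41, 42) ∪ [46, 50)

First set merges to [11, 16), [19, 38), [42, 46).
Second set merges to [0, 5), [10, 25), [36, 40), [41, 50).
Only in the first: [25, 36).
Only in the second: [0, 5), [10, 11), [16, 19), [38, 40), [41, 42), [46, 50).
Together these are the periods covered by exactly one.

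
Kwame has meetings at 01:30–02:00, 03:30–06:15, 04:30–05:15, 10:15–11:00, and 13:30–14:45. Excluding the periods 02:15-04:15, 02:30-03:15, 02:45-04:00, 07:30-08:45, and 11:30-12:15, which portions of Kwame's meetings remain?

First set merges to 01:30-02:00, 03:30-06:15, 10:15-11:00, 13:30-14:45.
Second set merges to 02:15-04:15, 07:30-08:45, 11:30-12:15.
01:30-02:00: nothing removed.
03:30-06:15 \ B = 04:15-06:15.
10:15-11:00: nothing removed.
13:30-14:45: nothing removed.

01:30-02:00, 04:15-06:15, 10:15-11:00, 13:30-14:45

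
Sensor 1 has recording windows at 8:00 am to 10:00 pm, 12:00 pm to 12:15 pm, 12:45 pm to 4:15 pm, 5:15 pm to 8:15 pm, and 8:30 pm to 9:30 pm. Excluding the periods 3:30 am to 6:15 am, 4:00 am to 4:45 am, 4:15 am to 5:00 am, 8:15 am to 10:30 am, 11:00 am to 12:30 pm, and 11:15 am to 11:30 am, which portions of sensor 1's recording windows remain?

8:00 am–8:15 am, 10:30 am–11:00 am, 12:30 pm–10:00 pm

Merge the first list: 8:00 am–10:00 pm.
Merge the second list: 3:30 am–6:15 am, 8:15 am–10:30 am, 11:00 am–12:30 pm.
8:00 am–10:00 pm minus B → 8:00 am–8:15 am, 10:30 am–11:00 am, 12:30 pm–10:00 pm.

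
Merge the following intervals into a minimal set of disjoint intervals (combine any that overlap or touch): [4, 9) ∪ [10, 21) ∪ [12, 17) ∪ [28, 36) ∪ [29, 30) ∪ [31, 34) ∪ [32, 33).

[10, 21) is disjoint → start new block.
[12, 17) overlaps/touches [10, 21) → extend to [10, 21).
[28, 36) is disjoint → start new block.
[29, 30) overlaps/touches [28, 36) → extend to [28, 36).
[31, 34) overlaps/touches [28, 36) → extend to [28, 36).
[32, 33) overlaps/touches [28, 36) → extend to [28, 36).

[4, 9) ∪ [10, 21) ∪ [28, 36)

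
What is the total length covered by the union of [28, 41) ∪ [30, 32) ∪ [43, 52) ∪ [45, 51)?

Merged: [28, 41), [43, 52).
Lengths: 13 + 9 = 22.

22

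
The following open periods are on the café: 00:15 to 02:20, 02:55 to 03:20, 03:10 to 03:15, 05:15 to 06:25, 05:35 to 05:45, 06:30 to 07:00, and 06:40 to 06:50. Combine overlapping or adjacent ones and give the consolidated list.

00:15-02:20, 02:55-03:20, 05:15-06:25, 06:30-07:00

02:55-03:20 is disjoint → start new block.
03:10-03:15 overlaps/touches 02:55-03:20 → extend to 02:55-03:20.
05:15-06:25 is disjoint → start new block.
05:35-05:45 overlaps/touches 05:15-06:25 → extend to 05:15-06:25.
06:30-07:00 is disjoint → start new block.
06:40-06:50 overlaps/touches 06:30-07:00 → extend to 06:30-07:00.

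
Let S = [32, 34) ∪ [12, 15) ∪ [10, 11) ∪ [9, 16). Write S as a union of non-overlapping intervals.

[9, 16) ∪ [32, 34)

Sort by start: [9, 16), [10, 11), [12, 15), [32, 34).
[10, 11) overlaps/touches [9, 16) → extend to [9, 16).
[12, 15) overlaps/touches [9, 16) → extend to [9, 16).
[32, 34) is disjoint → start new block.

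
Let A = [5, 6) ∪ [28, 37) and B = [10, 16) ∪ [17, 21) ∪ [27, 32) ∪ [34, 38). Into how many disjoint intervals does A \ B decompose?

A \ B = [5, 6), [32, 34).
That is 2 disjoint pieces.

2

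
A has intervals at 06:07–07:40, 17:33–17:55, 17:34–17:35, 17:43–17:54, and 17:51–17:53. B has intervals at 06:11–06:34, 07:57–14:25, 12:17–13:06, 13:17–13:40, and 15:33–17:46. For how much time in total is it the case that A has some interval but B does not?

First set merges to 06:07-07:40, 17:33-17:55.
Second set merges to 06:11-06:34, 07:57-14:25, 15:33-17:46.
A \ B = 06:07-06:11, 06:34-07:40, 17:46-17:55.
Total: 4 min + 1 h 6 min + 9 min = 1 h 19 min.

1 h 19 min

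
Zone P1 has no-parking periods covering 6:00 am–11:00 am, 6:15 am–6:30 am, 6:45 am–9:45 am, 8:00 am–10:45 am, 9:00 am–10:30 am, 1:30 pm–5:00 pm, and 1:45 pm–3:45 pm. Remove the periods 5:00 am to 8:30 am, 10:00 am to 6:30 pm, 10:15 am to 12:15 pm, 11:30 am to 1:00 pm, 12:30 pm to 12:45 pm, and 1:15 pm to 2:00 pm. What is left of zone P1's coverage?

8:30 am–10:00 am

First set merges to 6:00 am–11:00 am, 1:30 pm–5:00 pm.
Second set merges to 5:00 am–8:30 am, 10:00 am–6:30 pm.
6:00 am–11:00 am with B removed leaves 8:30 am–10:00 am.
1:30 pm–5:00 pm lies entirely inside B → drops out.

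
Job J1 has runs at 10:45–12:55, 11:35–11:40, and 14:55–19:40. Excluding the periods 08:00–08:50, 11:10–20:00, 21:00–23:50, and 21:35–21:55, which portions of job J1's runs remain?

10:45–11:10

A, merged: 10:45–12:55, 14:55–19:40.
B, merged: 08:00–08:50, 11:10–20:00, 21:00–23:50.
10:45–12:55 \ B = 10:45–11:10.
14:55–19:40: entirely removed.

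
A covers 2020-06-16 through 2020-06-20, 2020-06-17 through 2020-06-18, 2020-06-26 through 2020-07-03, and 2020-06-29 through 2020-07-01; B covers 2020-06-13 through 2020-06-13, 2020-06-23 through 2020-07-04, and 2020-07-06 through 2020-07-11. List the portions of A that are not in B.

2020-06-16 through 2020-06-20

Merge the first list: 2020-06-16 through 2020-06-20, 2020-06-26 through 2020-07-03.
2020-06-16 through 2020-06-20 is untouched.
2020-06-26 through 2020-07-03 lies entirely inside B → drops out.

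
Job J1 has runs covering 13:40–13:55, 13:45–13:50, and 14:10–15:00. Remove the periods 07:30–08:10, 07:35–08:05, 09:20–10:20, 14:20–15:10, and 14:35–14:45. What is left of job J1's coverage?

13:40–13:55, 14:10–14:20

Merge the first list: 13:40–13:55, 14:10–15:00.
Merge the second list: 07:30–08:10, 09:20–10:20, 14:20–15:10.
13:40–13:55: nothing removed.
14:10–15:00 \ B = 14:10–14:20.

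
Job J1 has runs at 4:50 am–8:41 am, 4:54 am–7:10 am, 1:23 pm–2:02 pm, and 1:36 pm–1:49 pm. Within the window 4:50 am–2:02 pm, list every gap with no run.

8:41 am-1:23 pm

The merged coverage is 4:50 am-8:41 am, 1:23 pm-2:02 pm.
Complement within 4:50 am-2:02 pm: 8:41 am-1:23 pm.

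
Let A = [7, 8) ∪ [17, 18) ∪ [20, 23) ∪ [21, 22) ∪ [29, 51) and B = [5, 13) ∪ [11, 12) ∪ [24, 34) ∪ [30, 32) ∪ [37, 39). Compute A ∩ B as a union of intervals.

[7, 8) ∪ [29, 34) ∪ [37, 39)

A, merged: [7, 8), [17, 18), [20, 23), [29, 51).
B, merged: [5, 13), [24, 34), [37, 39).
[7, 8) overlaps B on [7, 8).
[17, 18) falls entirely outside B.
[20, 23) falls entirely outside B.
[29, 51) overlaps B on [29, 34), [37, 39).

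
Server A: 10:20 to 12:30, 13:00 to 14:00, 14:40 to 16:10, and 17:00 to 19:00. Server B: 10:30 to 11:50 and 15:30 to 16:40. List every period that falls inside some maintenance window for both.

10:30-11:50, 15:30-16:10

10:20-12:30 overlaps B on 10:30-11:50.
13:00-14:00 falls entirely outside B.
14:40-16:10 overlaps B on 15:30-16:10.
17:00-19:00 falls entirely outside B.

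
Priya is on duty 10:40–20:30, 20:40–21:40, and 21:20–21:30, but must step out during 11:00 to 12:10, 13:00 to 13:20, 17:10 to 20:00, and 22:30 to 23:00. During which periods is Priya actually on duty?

10:40–11:00, 12:10–13:00, 13:20–17:10, 20:00–20:30, 20:40–21:40

First set merges to 10:40–20:30, 20:40–21:40.
10:40–20:30 with B removed leaves 10:40–11:00, 12:10–13:00, 13:20–17:10, 20:00–20:30.
20:40–21:40 is untouched.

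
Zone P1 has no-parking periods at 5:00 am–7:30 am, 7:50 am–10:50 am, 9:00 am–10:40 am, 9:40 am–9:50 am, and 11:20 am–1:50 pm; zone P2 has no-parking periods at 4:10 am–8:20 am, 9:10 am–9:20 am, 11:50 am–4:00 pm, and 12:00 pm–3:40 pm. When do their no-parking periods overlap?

A, merged: 5:00 am–7:30 am, 7:50 am–10:50 am, 11:20 am–1:50 pm.
B, merged: 4:10 am–8:20 am, 9:10 am–9:20 am, 11:50 am–4:00 pm.
5:00 am–7:30 am meets the second set on 5:00 am–7:30 am.
7:50 am–10:50 am meets the second set on 7:50 am–8:20 am, 9:10 am–9:20 am.
11:20 am–1:50 pm meets the second set on 11:50 am–1:50 pm.

5:00 am–7:30 am, 7:50 am–8:20 am, 9:10 am–9:20 am, 11:50 am–1:50 pm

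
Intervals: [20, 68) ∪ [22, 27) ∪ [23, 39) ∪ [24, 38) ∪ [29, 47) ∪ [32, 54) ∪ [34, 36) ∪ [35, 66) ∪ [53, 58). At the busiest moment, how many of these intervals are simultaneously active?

7

Sweep endpoints in order; track running count of active intervals.
Peak of 7 reached at 35.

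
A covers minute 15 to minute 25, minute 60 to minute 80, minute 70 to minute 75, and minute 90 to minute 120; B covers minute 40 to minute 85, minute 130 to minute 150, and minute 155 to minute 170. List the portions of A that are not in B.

First set merges to minute 15 to minute 25, minute 60 to minute 80, minute 90 to minute 120.
minute 15 to minute 25: nothing removed.
minute 60 to minute 80: entirely removed.
minute 90 to minute 120: nothing removed.

minute 15 to minute 25, minute 90 to minute 120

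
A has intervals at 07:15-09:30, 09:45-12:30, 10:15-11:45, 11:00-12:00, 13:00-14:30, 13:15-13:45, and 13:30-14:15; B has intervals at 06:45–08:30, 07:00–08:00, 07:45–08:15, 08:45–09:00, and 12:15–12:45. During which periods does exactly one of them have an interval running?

Merge the first list: 07:15–09:30, 09:45–12:30, 13:00–14:30.
Merge the second list: 06:45–08:30, 08:45–09:00, 12:15–12:45.
A but not B: 08:30–08:45, 09:00–09:30, 09:45–12:15, 13:00–14:30.
B but not A: 06:45–07:15, 12:30–12:45.
Combining gives A △ B.

06:45–07:15, 08:30–08:45, 09:00–09:30, 09:45–12:15, 12:30–12:45, 13:00–14:30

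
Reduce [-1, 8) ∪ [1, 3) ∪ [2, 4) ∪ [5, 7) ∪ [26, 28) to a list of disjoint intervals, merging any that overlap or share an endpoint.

[-1, 8) ∪ [26, 28)

[1, 3) overlaps/touches [-1, 8) → extend to [-1, 8).
[2, 4) overlaps/touches [-1, 8) → extend to [-1, 8).
[5, 7) overlaps/touches [-1, 8) → extend to [-1, 8).
[26, 28) is disjoint → start new block.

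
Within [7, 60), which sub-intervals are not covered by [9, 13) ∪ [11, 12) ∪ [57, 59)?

[7, 9) ∪ [13, 57) ∪ [59, 60)

After merging, the occupied span is [9, 13), [57, 59).
Uncovered inside [7, 60): [7, 9), [13, 57), [59, 60).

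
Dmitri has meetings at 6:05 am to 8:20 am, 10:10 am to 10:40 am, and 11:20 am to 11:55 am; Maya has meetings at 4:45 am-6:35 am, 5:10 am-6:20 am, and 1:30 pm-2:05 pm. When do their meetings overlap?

6:05 am-6:35 am

Second set merges to 4:45 am-6:35 am, 1:30 pm-2:05 pm.
6:05 am-8:20 am meets the second set on 6:05 am-6:35 am.
10:10 am-10:40 am: no overlap with the second set.
11:20 am-11:55 am: no overlap with the second set.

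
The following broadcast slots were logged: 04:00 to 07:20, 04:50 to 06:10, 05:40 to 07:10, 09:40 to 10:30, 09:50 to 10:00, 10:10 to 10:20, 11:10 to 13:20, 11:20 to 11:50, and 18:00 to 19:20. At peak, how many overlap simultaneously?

Sweep endpoints in order; track running count of active intervals.
Peak of 3 reached at 05:40.

3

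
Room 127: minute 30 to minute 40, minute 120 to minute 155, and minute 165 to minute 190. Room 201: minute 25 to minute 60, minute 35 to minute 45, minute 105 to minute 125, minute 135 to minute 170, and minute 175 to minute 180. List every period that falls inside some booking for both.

minute 30 to minute 40, minute 120 to minute 125, minute 135 to minute 155, minute 165 to minute 170, minute 175 to minute 180

Merge the second list: minute 25 to minute 60, minute 105 to minute 125, minute 135 to minute 170, minute 175 to minute 180.
minute 30 to minute 40 ∩ B → minute 30 to minute 40.
minute 120 to minute 155 ∩ B → minute 120 to minute 125, minute 135 to minute 155.
minute 165 to minute 190 ∩ B → minute 165 to minute 170, minute 175 to minute 180.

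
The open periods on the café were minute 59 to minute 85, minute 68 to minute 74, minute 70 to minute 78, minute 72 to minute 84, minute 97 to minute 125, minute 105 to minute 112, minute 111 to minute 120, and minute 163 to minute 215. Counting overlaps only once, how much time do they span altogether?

106 minutes

Merged: minute 59 to minute 85, minute 97 to minute 125, minute 163 to minute 215.
Lengths: 26 minutes + 28 minutes + 52 minutes = 106 minutes.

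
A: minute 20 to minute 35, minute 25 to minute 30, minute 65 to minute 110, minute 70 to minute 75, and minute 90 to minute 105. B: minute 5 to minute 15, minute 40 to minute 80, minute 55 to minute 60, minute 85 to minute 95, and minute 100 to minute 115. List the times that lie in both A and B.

minute 65 to minute 80, minute 85 to minute 95, minute 100 to minute 110

A, merged: minute 20 to minute 35, minute 65 to minute 110.
B, merged: minute 5 to minute 15, minute 40 to minute 80, minute 85 to minute 95, minute 100 to minute 115.
minute 20 to minute 35 falls entirely outside B.
minute 65 to minute 110 overlaps B on minute 65 to minute 80, minute 85 to minute 95, minute 100 to minute 110.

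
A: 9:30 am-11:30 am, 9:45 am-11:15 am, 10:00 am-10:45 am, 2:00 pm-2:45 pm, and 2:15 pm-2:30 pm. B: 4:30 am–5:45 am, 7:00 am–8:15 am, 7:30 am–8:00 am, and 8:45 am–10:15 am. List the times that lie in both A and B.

9:30 am–10:15 am

First set merges to 9:30 am–11:30 am, 2:00 pm–2:45 pm.
Second set merges to 4:30 am–5:45 am, 7:00 am–8:15 am, 8:45 am–10:15 am.
9:30 am–11:30 am overlaps B on 9:30 am–10:15 am.
2:00 pm–2:45 pm falls entirely outside B.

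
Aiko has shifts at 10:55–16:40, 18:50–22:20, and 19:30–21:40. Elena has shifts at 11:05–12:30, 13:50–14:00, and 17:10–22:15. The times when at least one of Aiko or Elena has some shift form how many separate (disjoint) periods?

First set merges to 10:55-16:40, 18:50-22:20.
A ∪ B = 10:55-16:40, 17:10-22:20.
That is 2 disjoint pieces.

2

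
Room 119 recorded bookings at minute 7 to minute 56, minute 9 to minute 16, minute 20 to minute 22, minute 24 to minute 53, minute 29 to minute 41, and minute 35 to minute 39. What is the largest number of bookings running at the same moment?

4

Walk the sorted start/end points keeping a running depth.
The depth first hits 4 at minute 35.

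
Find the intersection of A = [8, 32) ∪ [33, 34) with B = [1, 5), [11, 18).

[11, 18)

[8, 32) overlaps B on [11, 18).
[33, 34) falls entirely outside B.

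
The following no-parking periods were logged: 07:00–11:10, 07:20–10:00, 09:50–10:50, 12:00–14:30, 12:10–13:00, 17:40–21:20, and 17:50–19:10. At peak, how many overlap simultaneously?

3

Walk the sorted start/end points keeping a running depth.
The depth first hits 3 at 09:50.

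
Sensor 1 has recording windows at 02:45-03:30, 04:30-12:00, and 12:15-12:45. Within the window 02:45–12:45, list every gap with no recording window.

03:30-04:30, 12:00-12:15

Covered (merged): 02:45-03:30, 04:30-12:00, 12:15-12:45.
Complement within 02:45-12:45: 03:30-04:30, 12:00-12:15.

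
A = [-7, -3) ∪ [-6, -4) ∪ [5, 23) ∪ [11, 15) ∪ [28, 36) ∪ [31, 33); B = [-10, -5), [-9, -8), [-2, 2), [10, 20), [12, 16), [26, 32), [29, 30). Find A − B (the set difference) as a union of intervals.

A, merged: [-7, -3), [5, 23), [28, 36).
B, merged: [-10, -5), [-2, 2), [10, 20), [26, 32).
[-7, -3) with B removed leaves [-5, -3).
[5, 23) with B removed leaves [5, 10), [20, 23).
[28, 36) with B removed leaves [32, 36).

[-5, -3) ∪ [5, 10) ∪ [20, 23) ∪ [32, 36)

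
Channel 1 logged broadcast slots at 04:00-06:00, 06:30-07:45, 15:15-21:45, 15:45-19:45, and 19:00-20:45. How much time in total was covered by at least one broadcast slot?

9 h 45 min

Merged: 04:00–06:00, 06:30–07:45, 15:15–21:45.
Lengths: 2 h + 1 h 15 min + 6 h 30 min = 9 h 45 min.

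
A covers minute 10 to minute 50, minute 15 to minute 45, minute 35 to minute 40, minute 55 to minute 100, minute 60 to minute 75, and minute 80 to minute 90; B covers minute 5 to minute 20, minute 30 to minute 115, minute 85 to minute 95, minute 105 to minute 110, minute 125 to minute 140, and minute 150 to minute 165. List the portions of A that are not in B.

Merge the first list: minute 10 to minute 50, minute 55 to minute 100.
Merge the second list: minute 5 to minute 20, minute 30 to minute 115, minute 125 to minute 140, minute 150 to minute 165.
minute 10 to minute 50 minus B → minute 20 to minute 30.
minute 55 to minute 100: fully covered by B → removed.

minute 20 to minute 30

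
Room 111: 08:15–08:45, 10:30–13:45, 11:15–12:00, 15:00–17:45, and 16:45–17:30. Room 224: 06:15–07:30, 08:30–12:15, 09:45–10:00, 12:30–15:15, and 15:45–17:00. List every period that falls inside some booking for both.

08:30–08:45, 10:30–12:15, 12:30–13:45, 15:00–15:15, 15:45–17:00

First set merges to 08:15–08:45, 10:30–13:45, 15:00–17:45.
Second set merges to 06:15–07:30, 08:30–12:15, 12:30–15:15, 15:45–17:00.
08:15–08:45 meets the second set on 08:30–08:45.
10:30–13:45 meets the second set on 10:30–12:15, 12:30–13:45.
15:00–17:45 meets the second set on 15:00–15:15, 15:45–17:00.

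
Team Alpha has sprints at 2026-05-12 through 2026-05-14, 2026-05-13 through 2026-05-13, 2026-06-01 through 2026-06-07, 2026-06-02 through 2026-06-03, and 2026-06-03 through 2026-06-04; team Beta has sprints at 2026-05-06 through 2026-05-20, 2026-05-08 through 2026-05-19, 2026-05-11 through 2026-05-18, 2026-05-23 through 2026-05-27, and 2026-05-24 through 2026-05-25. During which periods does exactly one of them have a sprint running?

2026-05-06 through 2026-05-11, 2026-05-15 through 2026-05-20, 2026-05-23 through 2026-05-27, 2026-06-01 through 2026-06-07

Merge the first list: 2026-05-12 through 2026-05-14, 2026-06-01 through 2026-06-07.
Merge the second list: 2026-05-06 through 2026-05-20, 2026-05-23 through 2026-05-27.
Only in the first: 2026-06-01 through 2026-06-07.
Only in the second: 2026-05-06 through 2026-05-11, 2026-05-15 through 2026-05-20, 2026-05-23 through 2026-05-27.
Together these are the periods covered by exactly one.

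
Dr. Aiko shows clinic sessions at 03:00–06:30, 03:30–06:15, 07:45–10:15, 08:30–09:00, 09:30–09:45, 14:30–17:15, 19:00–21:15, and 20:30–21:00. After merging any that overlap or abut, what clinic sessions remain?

03:00–06:30, 07:45–10:15, 14:30–17:15, 19:00–21:15

03:30–06:15 overlaps/touches 03:00–06:30 → extend to 03:00–06:30.
07:45–10:15 is disjoint → start new block.
08:30–09:00 overlaps/touches 07:45–10:15 → extend to 07:45–10:15.
09:30–09:45 overlaps/touches 07:45–10:15 → extend to 07:45–10:15.
14:30–17:15 is disjoint → start new block.
19:00–21:15 is disjoint → start new block.
20:30–21:00 overlaps/touches 19:00–21:15 → extend to 19:00–21:15.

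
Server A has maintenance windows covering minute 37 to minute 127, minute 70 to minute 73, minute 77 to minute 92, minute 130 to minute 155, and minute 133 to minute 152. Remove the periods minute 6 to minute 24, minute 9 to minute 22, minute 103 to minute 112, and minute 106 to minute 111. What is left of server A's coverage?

minute 37 to minute 103, minute 112 to minute 127, minute 130 to minute 155

A, merged: minute 37 to minute 127, minute 130 to minute 155.
B, merged: minute 6 to minute 24, minute 103 to minute 112.
minute 37 to minute 127 minus B → minute 37 to minute 103, minute 112 to minute 127.
minute 130 to minute 155: no B overlap → unchanged.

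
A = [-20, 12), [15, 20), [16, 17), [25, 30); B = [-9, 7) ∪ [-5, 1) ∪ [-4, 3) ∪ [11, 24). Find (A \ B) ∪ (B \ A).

[-20, -9) ∪ [7, 11) ∪ [12, 15) ∪ [20, 24) ∪ [25, 30)

First set merges to [-20, 12), [15, 20), [25, 30).
Second set merges to [-9, 7), [11, 24).
A \ B = [-20, -9), [7, 11), [25, 30).
B \ A = [12, 15), [20, 24).
Union of the two gives the symmetric difference.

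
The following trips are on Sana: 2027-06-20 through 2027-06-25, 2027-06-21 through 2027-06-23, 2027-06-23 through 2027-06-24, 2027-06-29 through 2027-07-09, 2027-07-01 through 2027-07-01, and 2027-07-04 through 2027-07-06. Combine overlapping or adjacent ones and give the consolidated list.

2027-06-21 through 2027-06-23 overlaps/touches 2027-06-20 through 2027-06-25 → extend to 2027-06-20 through 2027-06-25.
2027-06-23 through 2027-06-24 overlaps/touches 2027-06-20 through 2027-06-25 → extend to 2027-06-20 through 2027-06-25.
2027-06-29 through 2027-07-09 is disjoint → start new block.
2027-07-01 through 2027-07-01 overlaps/touches 2027-06-29 through 2027-07-09 → extend to 2027-06-29 through 2027-07-09.
2027-07-04 through 2027-07-06 overlaps/touches 2027-06-29 through 2027-07-09 → extend to 2027-06-29 through 2027-07-09.

2027-06-20 through 2027-06-25, 2027-06-29 through 2027-07-09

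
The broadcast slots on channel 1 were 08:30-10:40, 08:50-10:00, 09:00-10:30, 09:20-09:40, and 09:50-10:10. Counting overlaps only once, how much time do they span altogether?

2 h 10 min

Merged: 08:30–10:40.
Length: 2 h 10 min.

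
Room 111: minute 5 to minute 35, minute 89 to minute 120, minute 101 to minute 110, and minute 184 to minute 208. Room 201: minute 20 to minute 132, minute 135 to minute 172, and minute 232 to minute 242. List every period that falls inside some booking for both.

First set merges to minute 5 to minute 35, minute 89 to minute 120, minute 184 to minute 208.
minute 5 to minute 35 overlaps B on minute 20 to minute 35.
minute 89 to minute 120 overlaps B on minute 89 to minute 120.
minute 184 to minute 208 falls entirely outside B.

minute 20 to minute 35, minute 89 to minute 120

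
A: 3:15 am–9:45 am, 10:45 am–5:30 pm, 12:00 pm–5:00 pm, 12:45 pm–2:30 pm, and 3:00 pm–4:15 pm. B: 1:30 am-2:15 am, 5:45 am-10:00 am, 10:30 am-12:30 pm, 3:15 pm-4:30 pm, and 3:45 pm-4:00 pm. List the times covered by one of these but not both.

1:30 am–2:15 am, 3:15 am–5:45 am, 9:45 am–10:00 am, 10:30 am–10:45 am, 12:30 pm–3:15 pm, 4:30 pm–5:30 pm

Merge the first list: 3:15 am–9:45 am, 10:45 am–5:30 pm.
Merge the second list: 1:30 am–2:15 am, 5:45 am–10:00 am, 10:30 am–12:30 pm, 3:15 pm–4:30 pm.
A but not B: 3:15 am–5:45 am, 12:30 pm–3:15 pm, 4:30 pm–5:30 pm.
B but not A: 1:30 am–2:15 am, 9:45 am–10:00 am, 10:30 am–10:45 am.
Combining gives A △ B.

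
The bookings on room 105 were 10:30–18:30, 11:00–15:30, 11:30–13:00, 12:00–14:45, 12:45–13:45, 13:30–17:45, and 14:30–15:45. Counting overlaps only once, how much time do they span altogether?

8 h

Merged: 10:30-18:30.
Length: 8 h.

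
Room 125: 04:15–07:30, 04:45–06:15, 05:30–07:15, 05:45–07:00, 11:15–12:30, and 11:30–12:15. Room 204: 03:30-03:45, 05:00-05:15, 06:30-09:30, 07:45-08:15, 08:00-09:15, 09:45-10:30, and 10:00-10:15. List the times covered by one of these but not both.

A, merged: 04:15-07:30, 11:15-12:30.
B, merged: 03:30-03:45, 05:00-05:15, 06:30-09:30, 09:45-10:30.
A \ B = 04:15-05:00, 05:15-06:30, 11:15-12:30.
B \ A = 03:30-03:45, 07:30-09:30, 09:45-10:30.
Union of the two gives the symmetric difference.

03:30-03:45, 04:15-05:00, 05:15-06:30, 07:30-09:30, 09:45-10:30, 11:15-12:30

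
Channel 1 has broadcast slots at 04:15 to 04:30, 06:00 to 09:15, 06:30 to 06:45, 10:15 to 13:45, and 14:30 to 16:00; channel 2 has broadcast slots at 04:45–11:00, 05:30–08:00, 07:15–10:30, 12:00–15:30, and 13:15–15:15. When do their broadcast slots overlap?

06:00–09:15, 10:15–11:00, 12:00–13:45, 14:30–15:30

First set merges to 04:15–04:30, 06:00–09:15, 10:15–13:45, 14:30–16:00.
Second set merges to 04:45–11:00, 12:00–15:30.
04:15–04:30 falls entirely outside B.
06:00–09:15 overlaps B on 06:00–09:15.
10:15–13:45 overlaps B on 10:15–11:00, 12:00–13:45.
14:30–16:00 overlaps B on 14:30–15:30.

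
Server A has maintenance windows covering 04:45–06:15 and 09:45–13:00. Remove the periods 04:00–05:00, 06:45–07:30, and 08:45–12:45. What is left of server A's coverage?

05:00–06:15, 12:45–13:00

04:45–06:15 minus B → 05:00–06:15.
09:45–13:00 minus B → 12:45–13:00.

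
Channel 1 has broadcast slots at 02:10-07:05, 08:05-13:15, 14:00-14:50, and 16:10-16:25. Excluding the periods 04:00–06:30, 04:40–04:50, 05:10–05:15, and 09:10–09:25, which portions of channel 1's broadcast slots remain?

02:10-04:00, 06:30-07:05, 08:05-09:10, 09:25-13:15, 14:00-14:50, 16:10-16:25

B, merged: 04:00-06:30, 09:10-09:25.
02:10-07:05 minus B → 02:10-04:00, 06:30-07:05.
08:05-13:15 minus B → 08:05-09:10, 09:25-13:15.
14:00-14:50: no B overlap → unchanged.
16:10-16:25: no B overlap → unchanged.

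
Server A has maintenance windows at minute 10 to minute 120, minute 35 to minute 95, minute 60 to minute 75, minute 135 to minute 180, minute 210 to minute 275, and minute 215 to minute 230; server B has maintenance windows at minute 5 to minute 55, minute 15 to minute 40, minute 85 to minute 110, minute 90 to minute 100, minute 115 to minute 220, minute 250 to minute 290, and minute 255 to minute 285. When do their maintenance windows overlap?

minute 10 to minute 55, minute 85 to minute 110, minute 115 to minute 120, minute 135 to minute 180, minute 210 to minute 220, minute 250 to minute 275

First set merges to minute 10 to minute 120, minute 135 to minute 180, minute 210 to minute 275.
Second set merges to minute 5 to minute 55, minute 85 to minute 110, minute 115 to minute 220, minute 250 to minute 290.
minute 10 to minute 120 ∩ B → minute 10 to minute 55, minute 85 to minute 110, minute 115 to minute 120.
minute 135 to minute 180 ∩ B → minute 135 to minute 180.
minute 210 to minute 275 ∩ B → minute 210 to minute 220, minute 250 to minute 275.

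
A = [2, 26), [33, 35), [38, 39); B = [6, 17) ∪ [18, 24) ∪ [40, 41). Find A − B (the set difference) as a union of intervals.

[2, 6) ∪ [17, 18) ∪ [24, 26) ∪ [33, 35) ∪ [38, 39)

[2, 26) with B removed leaves [2, 6), [17, 18), [24, 26).
[33, 35) is untouched.
[38, 39) is untouched.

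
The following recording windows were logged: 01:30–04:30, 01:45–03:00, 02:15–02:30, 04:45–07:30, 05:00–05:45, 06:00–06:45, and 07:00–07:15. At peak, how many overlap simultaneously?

Sweep endpoints in order; track running count of active intervals.
Peak of 3 reached at 02:15.

3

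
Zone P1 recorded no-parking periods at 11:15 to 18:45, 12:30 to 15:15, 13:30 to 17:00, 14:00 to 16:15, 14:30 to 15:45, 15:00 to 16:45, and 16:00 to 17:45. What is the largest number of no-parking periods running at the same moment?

Sweep endpoints in order; track running count of active intervals.
Peak of 6 reached at 15:00.

6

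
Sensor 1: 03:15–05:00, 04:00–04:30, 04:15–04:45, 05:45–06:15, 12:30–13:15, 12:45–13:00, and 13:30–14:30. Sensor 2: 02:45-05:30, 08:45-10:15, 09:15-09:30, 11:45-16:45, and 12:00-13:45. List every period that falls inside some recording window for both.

03:15–05:00, 12:30–13:15, 13:30–14:30

A, merged: 03:15–05:00, 05:45–06:15, 12:30–13:15, 13:30–14:30.
B, merged: 02:45–05:30, 08:45–10:15, 11:45–16:45.
03:15–05:00 ∩ B → 03:15–05:00.
05:45–06:15 meets no B interval.
12:30–13:15 ∩ B → 12:30–13:15.
13:30–14:30 ∩ B → 13:30–14:30.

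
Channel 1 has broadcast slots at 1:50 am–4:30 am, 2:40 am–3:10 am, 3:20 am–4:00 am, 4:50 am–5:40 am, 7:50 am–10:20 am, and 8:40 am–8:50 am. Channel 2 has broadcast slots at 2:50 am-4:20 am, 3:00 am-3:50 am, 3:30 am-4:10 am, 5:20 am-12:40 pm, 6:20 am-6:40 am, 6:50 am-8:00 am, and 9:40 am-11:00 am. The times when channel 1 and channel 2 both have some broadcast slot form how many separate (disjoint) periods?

3

First set merges to 1:50 am–4:30 am, 4:50 am–5:40 am, 7:50 am–10:20 am.
Second set merges to 2:50 am–4:20 am, 5:20 am–12:40 pm.
A ∩ B = 2:50 am–4:20 am, 5:20 am–5:40 am, 7:50 am–10:20 am.
That is 3 disjoint pieces.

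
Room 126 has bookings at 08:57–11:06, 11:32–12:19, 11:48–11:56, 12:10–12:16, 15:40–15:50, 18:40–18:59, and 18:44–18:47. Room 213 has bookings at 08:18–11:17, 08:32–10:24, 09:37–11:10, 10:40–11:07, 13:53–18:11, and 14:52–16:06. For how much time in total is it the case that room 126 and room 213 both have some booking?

First set merges to 08:57-11:06, 11:32-12:19, 15:40-15:50, 18:40-18:59.
Second set merges to 08:18-11:17, 13:53-18:11.
A ∩ B = 08:57-11:06, 15:40-15:50.
Total: 2 h 9 min + 10 min = 2 h 19 min.

2 h 19 min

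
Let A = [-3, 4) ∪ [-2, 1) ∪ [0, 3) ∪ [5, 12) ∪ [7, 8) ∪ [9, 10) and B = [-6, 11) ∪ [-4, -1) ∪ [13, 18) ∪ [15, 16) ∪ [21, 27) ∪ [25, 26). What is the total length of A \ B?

First set merges to [-3, 4), [5, 12).
Second set merges to [-6, 11), [13, 18), [21, 27).
A \ B = [11, 12).
Total: 1.

1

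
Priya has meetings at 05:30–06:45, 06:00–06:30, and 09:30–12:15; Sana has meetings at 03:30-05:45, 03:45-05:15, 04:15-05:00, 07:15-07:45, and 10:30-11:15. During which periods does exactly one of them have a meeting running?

First set merges to 05:30–06:45, 09:30–12:15.
Second set merges to 03:30–05:45, 07:15–07:45, 10:30–11:15.
Only in the first: 05:45–06:45, 09:30–10:30, 11:15–12:15.
Only in the second: 03:30–05:30, 07:15–07:45.
Together these are the periods covered by exactly one.

03:30–05:30, 05:45–06:45, 07:15–07:45, 09:30–10:30, 11:15–12:15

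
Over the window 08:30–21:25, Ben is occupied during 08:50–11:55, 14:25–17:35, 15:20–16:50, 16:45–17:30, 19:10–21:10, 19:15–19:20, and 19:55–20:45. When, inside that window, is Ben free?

Covered (merged): 08:50–11:55, 14:25–17:35, 19:10–21:10.
Uncovered inside 08:30–21:25: 08:30–08:50, 11:55–14:25, 17:35–19:10, 21:10–21:25.

08:30–08:50, 11:55–14:25, 17:35–19:10, 21:10–21:25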